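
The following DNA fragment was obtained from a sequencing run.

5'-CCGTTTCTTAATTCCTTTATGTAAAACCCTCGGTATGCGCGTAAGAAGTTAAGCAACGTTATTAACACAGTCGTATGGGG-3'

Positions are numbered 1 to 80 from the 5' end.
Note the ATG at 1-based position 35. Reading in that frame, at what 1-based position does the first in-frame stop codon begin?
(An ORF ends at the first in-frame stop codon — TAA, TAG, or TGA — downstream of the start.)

50

Codons from position 35: ATG (35–37), CGC (38–40), GTA (41–43), AGA (44–46), AGT (47–49), TAA (50–52).
TAA is a stop codon; it begins at position 50.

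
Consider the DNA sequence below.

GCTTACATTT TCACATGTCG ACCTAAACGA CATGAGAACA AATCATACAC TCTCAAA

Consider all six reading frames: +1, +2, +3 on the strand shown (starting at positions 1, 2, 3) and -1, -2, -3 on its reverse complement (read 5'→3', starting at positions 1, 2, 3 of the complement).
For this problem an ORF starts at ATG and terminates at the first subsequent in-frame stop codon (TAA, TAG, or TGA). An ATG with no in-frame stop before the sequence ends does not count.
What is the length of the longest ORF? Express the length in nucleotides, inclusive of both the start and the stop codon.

Reverse complement (5'→3'): TTTGAGAGTGTATGATTTGTTCTCATGTCGTTTAGGTCGACATGTGAAAATGTAAGC
Frame +1: GCT TAC ATT TTC ACA TGT CGA CCT AAA CGA CAT GAG AAC AAA TCA TAC ACT CTC AAA — no ATG→stop ORF.
Frame +2: CTT ACA TTT TCA CAT GTC GAC CTA AAC GAC ATG AGA ACA AAT CAT ACA CTC TCA — no ATG→stop ORF.
Frame +3: TTA CAT TTT CAC ATG TCG ACC TAA ACG ACA TGA GAA CAA ATC ATA CAC TCT CAA — ATG at 15, stop TAA at 24 → 12 nt.
Frame -1: TTT GAG AGT GTA TGA TTT GTT CTC ATG TCG TTT AGG TCG ACA TGT GAA AAT GTA AGC — no ATG→stop ORF.
Frame -2: TTG AGA GTG TAT GAT TTG TTC TCA TGT CGT TTA GGT CGA CAT GTG AAA ATG TAA — ATG at 50, stop TAA at 53 → 6 nt.
Frame -3: TGA GAG TGT ATG ATT TGT TCT CAT GTC GTT TAG GTC GAC ATG TGA AAA TGT AAG — ATG at 12, stop TAG at 33 → 24 nt; ATG at 42, stop TGA at 45 → 6 nt.
Longest: frame -3, positions 12–35, 24 nt = 8 codons = 7 aa. → 24 nucleotides.

24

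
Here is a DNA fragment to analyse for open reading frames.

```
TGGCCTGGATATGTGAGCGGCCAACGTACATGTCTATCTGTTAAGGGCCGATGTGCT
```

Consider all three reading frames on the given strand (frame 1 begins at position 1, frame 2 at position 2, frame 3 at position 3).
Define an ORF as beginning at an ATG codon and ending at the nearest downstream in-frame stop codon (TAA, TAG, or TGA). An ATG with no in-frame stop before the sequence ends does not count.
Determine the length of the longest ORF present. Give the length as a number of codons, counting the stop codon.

Frame 1: TGG CCT GGA TAT GTG AGC GGC CAA CGT ACA TGT CTA TCT GTT AAG GGC CGA TGT GCT — no ATG→stop ORF.
Frame 2: GGC CTG GAT ATG TGA GCG GCC AAC GTA CAT GTC TAT CTG TTA AGG GCC GAT GTG — ATG at 11, stop TGA at 14 → 6 nt.
Frame 3: GCC TGG ATA TGT GAG CGG CCA ACG TAC ATG TCT ATC TGT TAA GGG CCG ATG TGC — ATG at 30, stop TAA at 42 → 15 nt.
Longest: frame 3, positions 30–44, 15 nt = 5 codons = 4 aa. → 5 codons.

5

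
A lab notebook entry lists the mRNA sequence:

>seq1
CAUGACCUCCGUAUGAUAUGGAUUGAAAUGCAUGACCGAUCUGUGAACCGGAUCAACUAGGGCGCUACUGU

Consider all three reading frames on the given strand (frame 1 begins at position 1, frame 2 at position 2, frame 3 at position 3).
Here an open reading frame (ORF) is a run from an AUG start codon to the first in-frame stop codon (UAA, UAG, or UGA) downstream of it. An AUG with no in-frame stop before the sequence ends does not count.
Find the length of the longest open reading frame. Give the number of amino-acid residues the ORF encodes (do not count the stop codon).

Frame 1: CAU GAC CUC CGU AUG AUA UGG AUU GAA AUG CAU GAC CGA UCU GUG AAC CGG AUC AAC UAG GGC GCU ACU — AUG at 13, stop UAG at 58 → 48 nt; AUG at 28, stop UAG at 58 → 33 nt.
Frame 2: AUG ACC UCC GUA UGA UAU GGA UUG AAA UGC AUG ACC GAU CUG UGA ACC GGA UCA ACU AGG GCG CUA CUG — AUG at 2, stop UGA at 14 → 15 nt; AUG at 32, stop UGA at 44 → 15 nt.
Frame 3: UGA CCU CCG UAU GAU AUG GAU UGA AAU GCA UGA CCG AUC UGU GAA CCG GAU CAA CUA GGG CGC UAC UGU — AUG at 18, stop UGA at 24 → 9 nt.
Longest: frame 1, positions 13–60, 48 nt = 16 codons = 15 aa. → 15 amino acids.

15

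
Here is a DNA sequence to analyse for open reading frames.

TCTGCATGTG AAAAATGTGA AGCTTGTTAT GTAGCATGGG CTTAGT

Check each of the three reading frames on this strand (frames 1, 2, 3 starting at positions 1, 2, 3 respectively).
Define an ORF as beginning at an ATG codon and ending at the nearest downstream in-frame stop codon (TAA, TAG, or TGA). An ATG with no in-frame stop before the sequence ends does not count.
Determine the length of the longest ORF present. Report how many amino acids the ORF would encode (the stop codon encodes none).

Frame 1: TCT GCA TGT GAA AAA TGT GAA GCT TGT TAT GTA GCA TGG GCT TAG — no ATG→stop ORF.
Frame 2: CTG CAT GTG AAA AAT GTG AAG CTT GTT ATG TAG CAT GGG CTT AGT — ATG at 29, stop TAG at 32 → 6 nt.
Frame 3: TGC ATG TGA AAA ATG TGA AGC TTG TTA TGT AGC ATG GGC TTA — ATG at 6, stop TGA at 9 → 6 nt; ATG at 15, stop TGA at 18 → 6 nt.
Longest: frame 2, positions 29–34, 6 nt = 2 codons = 1 aa. → 1 amino acids.

1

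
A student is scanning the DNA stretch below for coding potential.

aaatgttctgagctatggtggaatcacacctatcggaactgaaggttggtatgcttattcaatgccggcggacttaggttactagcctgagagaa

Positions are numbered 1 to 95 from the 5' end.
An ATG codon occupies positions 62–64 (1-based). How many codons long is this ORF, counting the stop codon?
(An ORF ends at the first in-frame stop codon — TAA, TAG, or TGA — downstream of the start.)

8

Codons from position 62: ATG (62–64), CCG (65–67), GCG (68–70), GAC (71–73), TTA (74–76), GGT (77–79), TAC (80–82), TAG (83–85).
TAG is the first in-frame stop; that's 8 codons including the stop.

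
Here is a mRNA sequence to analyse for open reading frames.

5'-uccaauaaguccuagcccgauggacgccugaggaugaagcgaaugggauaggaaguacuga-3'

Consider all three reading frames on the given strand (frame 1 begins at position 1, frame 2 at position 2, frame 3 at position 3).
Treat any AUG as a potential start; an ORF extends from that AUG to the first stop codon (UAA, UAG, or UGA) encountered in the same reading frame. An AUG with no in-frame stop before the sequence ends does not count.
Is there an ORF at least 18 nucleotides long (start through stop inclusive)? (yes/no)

Frame 1: UCC AAU AAG UCC UAG CCC GAU GGA CGC CUG AGG AUG AAG CGA AUG GGA UAG GAA GUA CUG — AUG at 34, stop UAG at 49 → 18 nt; AUG at 43, stop UAG at 49 → 9 nt.
Frame 2: CCA AUA AGU CCU AGC CCG AUG GAC GCC UGA GGA UGA AGC GAA UGG GAU AGG AAG UAC UGA — AUG at 20, stop UGA at 29 → 12 nt.
Frame 3: CAA UAA GUC CUA GCC CGA UGG ACG CCU GAG GAU GAA GCG AAU GGG AUA GGA AGU ACU — no AUG→stop ORF.
Frame 1 has an ORF of 18 nucleotides (positions 34–51) ≥ 18, so yes.

yes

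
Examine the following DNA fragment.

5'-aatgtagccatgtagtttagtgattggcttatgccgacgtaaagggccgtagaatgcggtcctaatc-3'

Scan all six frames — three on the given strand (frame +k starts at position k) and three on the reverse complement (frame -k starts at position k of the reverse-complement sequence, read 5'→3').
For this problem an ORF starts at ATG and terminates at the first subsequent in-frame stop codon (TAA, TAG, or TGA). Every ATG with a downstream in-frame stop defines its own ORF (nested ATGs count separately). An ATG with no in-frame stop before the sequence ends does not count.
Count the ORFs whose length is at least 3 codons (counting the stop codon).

2

Reverse complement (5'→3'): GATTAGGACCGCATTCTACGGCCCTTTACGTCGGCATAAGCCAATCACTAAACTACATGGCTACATT
Frame +1: AAT GTA GCC ATG TAG TTT AGT GAT TGG CTT ATG CCG ACG TAA AGG GCC GTA GAA TGC GGT CCT AAT — ATG at 10, stop TAG at 13 → 6 nt; ATG at 31, stop TAA at 40 → 12 nt.
Frame +2: ATG TAG CCA TGT AGT TTA GTG ATT GGC TTA TGC CGA CGT AAA GGG CCG TAG AAT GCG GTC CTA ATC — ATG at 2, stop TAG at 5 → 6 nt.
Frame +3: TGT AGC CAT GTA GTT TAG TGA TTG GCT TAT GCC GAC GTA AAG GGC CGT AGA ATG CGG TCC TAA — ATG at 54, stop TAA at 63 → 12 nt.
Frame -1: GAT TAG GAC CGC ATT CTA CGG CCC TTT ACG TCG GCA TAA GCC AAT CAC TAA ACT ACA TGG CTA CAT — no ATG→stop ORF.
Frame -2: ATT AGG ACC GCA TTC TAC GGC CCT TTA CGT CGG CAT AAG CCA ATC ACT AAA CTA CAT GGC TAC ATT — no ATG→stop ORF.
Frame -3: TTA GGA CCG CAT TCT ACG GCC CTT TAC GTC GGC ATA AGC CAA TCA CTA AAC TAC ATG GCT ACA — no ATG→stop ORF.
ORFs ≥ 3 codons: frame +1 31–42 (4 codons), frame +3 54–65 (4 codons). Count = 2.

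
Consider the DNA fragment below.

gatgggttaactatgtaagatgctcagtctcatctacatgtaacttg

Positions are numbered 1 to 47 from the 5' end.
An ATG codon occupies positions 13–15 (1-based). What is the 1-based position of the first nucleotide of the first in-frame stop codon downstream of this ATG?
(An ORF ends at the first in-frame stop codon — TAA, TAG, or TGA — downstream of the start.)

16

Codons from position 13: ATG (13–15), TAA (16–18).
TAA is a stop codon; it begins at position 16.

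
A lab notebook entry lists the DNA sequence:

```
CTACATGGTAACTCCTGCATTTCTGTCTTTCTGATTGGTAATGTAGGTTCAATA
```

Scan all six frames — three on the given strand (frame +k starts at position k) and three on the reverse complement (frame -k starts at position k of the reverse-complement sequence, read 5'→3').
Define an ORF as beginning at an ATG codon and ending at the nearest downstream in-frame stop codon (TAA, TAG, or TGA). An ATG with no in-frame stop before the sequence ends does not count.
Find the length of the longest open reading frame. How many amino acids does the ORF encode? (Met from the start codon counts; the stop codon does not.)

9

Reverse complement (5'→3'): TATTGAACCTACATTACCAATCAGAAAGACAGAAATGCAGGAGTTACCATGTAG
Frame +1: CTA CAT GGT AAC TCC TGC ATT TCT GTC TTT CTG ATT GGT AAT GTA GGT TCA ATA — no ATG→stop ORF.
Frame +2: TAC ATG GTA ACT CCT GCA TTT CTG TCT TTC TGA TTG GTA ATG TAG GTT CAA — ATG at 5, stop TGA at 32 → 30 nt; ATG at 41, stop TAG at 44 → 6 nt.
Frame +3: ACA TGG TAA CTC CTG CAT TTC TGT CTT TCT GAT TGG TAA TGT AGG TTC AAT — no ATG→stop ORF.
Frame -1: TAT TGA ACC TAC ATT ACC AAT CAG AAA GAC AGA AAT GCA GGA GTT ACC ATG TAG — ATG at 49, stop TAG at 52 → 6 nt.
Frame -2: ATT GAA CCT ACA TTA CCA ATC AGA AAG ACA GAA ATG CAG GAG TTA CCA TGT — no ATG→stop ORF.
Frame -3: TTG AAC CTA CAT TAC CAA TCA GAA AGA CAG AAA TGC AGG AGT TAC CAT GTA — no ATG→stop ORF.
Longest: frame +2, positions 5–34, 30 nt = 10 codons = 9 aa. → 9 amino acids.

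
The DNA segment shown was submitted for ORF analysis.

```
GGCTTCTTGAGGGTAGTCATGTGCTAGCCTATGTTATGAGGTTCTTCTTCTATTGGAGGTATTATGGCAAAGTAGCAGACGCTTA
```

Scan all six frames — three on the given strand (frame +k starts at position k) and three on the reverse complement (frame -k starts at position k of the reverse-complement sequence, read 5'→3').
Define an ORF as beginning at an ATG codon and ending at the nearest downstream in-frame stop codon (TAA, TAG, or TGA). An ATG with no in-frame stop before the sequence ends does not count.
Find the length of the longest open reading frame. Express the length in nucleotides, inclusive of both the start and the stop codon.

Reverse complement (5'→3'): TAAGCGTCTGCTACTTTGCCATAATACCTCCAATAGAAGAAGAACCTCATAACATAGGCTAGCACATGACTACCCTCAAGAAGCC
Frame +1: GGC TTC TTG AGG GTA GTC ATG TGC TAG CCT ATG TTA TGA GGT TCT TCT TCT ATT GGA GGT ATT ATG GCA AAG TAG CAG ACG CTT — ATG at 19, stop TAG at 25 → 9 nt; ATG at 31, stop TGA at 37 → 9 nt; ATG at 64, stop TAG at 73 → 12 nt.
Frame +2: GCT TCT TGA GGG TAG TCA TGT GCT AGC CTA TGT TAT GAG GTT CTT CTT CTA TTG GAG GTA TTA TGG CAA AGT AGC AGA CGC TTA — no ATG→stop ORF.
Frame +3: CTT CTT GAG GGT AGT CAT GTG CTA GCC TAT GTT ATG AGG TTC TTC TTC TAT TGG AGG TAT TAT GGC AAA GTA GCA GAC GCT — no ATG→stop ORF.
Frame -1: TAA GCG TCT GCT ACT TTG CCA TAA TAC CTC CAA TAG AAG AAG AAC CTC ATA ACA TAG GCT AGC ACA TGA CTA CCC TCA AGA AGC — no ATG→stop ORF.
Frame -2: AAG CGT CTG CTA CTT TGC CAT AAT ACC TCC AAT AGA AGA AGA ACC TCA TAA CAT AGG CTA GCA CAT GAC TAC CCT CAA GAA GCC — no ATG→stop ORF.
Frame -3: AGC GTC TGC TAC TTT GCC ATA ATA CCT CCA ATA GAA GAA GAA CCT CAT AAC ATA GGC TAG CAC ATG ACT ACC CTC AAG AAG — no ATG→stop ORF.
Longest: frame +1, positions 64–75, 12 nt = 4 codons = 3 aa. → 12 nucleotides.

12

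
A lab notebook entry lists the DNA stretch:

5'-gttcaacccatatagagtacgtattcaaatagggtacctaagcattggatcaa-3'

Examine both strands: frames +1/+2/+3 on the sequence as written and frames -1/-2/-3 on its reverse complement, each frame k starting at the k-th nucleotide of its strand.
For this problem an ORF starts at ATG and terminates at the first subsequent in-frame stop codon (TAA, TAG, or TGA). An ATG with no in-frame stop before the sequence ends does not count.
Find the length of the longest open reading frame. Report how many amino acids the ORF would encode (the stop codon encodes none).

6

Reverse complement (5'→3'): TTGATCCAATGCTTAGGTACCCTATTTGAATACGTACTCTATATGGGTTGAAC
Frame +1: GTT CAA CCC ATA TAG AGT ACG TAT TCA AAT AGG GTA CCT AAG CAT TGG ATC — no ATG→stop ORF.
Frame +2: TTC AAC CCA TAT AGA GTA CGT ATT CAA ATA GGG TAC CTA AGC ATT GGA TCA — no ATG→stop ORF.
Frame +3: TCA ACC CAT ATA GAG TAC GTA TTC AAA TAG GGT ACC TAA GCA TTG GAT CAA — no ATG→stop ORF.
Frame -1: TTG ATC CAA TGC TTA GGT ACC CTA TTT GAA TAC GTA CTC TAT ATG GGT TGA — ATG at 43, stop TGA at 49 → 9 nt.
Frame -2: TGA TCC AAT GCT TAG GTA CCC TAT TTG AAT ACG TAC TCT ATA TGG GTT GAA — no ATG→stop ORF.
Frame -3: GAT CCA ATG CTT AGG TAC CCT ATT TGA ATA CGT ACT CTA TAT GGG TTG AAC — ATG at 9, stop TGA at 27 → 21 nt.
Longest: frame -3, positions 9–29, 21 nt = 7 codons = 6 aa. → 6 amino acids.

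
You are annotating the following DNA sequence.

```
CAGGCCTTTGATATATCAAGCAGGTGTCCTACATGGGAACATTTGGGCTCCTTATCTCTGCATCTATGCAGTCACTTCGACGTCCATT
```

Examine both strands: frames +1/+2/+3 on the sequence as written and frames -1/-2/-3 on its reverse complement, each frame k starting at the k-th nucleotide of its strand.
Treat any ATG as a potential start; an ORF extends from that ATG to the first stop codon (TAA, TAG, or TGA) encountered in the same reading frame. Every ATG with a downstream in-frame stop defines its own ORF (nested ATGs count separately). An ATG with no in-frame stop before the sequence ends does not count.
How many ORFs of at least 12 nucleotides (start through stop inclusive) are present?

3

Reverse complement (5'→3'): AATGGACGTCGAAGTGACTGCATAGATGCAGAGATAAGGAGCCCAAATGTTCCCATGTAGGACACCTGCTTGATATATCAAAGGCCTG
Frame +1: CAG GCC TTT GAT ATA TCA AGC AGG TGT CCT ACA TGG GAA CAT TTG GGC TCC TTA TCT CTG CAT CTA TGC AGT CAC TTC GAC GTC CAT — no ATG→stop ORF.
Frame +2: AGG CCT TTG ATA TAT CAA GCA GGT GTC CTA CAT GGG AAC ATT TGG GCT CCT TAT CTC TGC ATC TAT GCA GTC ACT TCG ACG TCC ATT — no ATG→stop ORF.
Frame +3: GGC CTT TGA TAT ATC AAG CAG GTG TCC TAC ATG GGA ACA TTT GGG CTC CTT ATC TCT GCA TCT ATG CAG TCA CTT CGA CGT CCA — no ATG→stop ORF.
Frame -1: AAT GGA CGT CGA AGT GAC TGC ATA GAT GCA GAG ATA AGG AGC CCA AAT GTT CCC ATG TAG GAC ACC TGC TTG ATA TAT CAA AGG CCT — ATG at 55, stop TAG at 58 → 6 nt.
Frame -2: ATG GAC GTC GAA GTG ACT GCA TAG ATG CAG AGA TAA GGA GCC CAA ATG TTC CCA TGT AGG ACA CCT GCT TGA TAT ATC AAA GGC CTG — ATG at 2, stop TAG at 23 → 24 nt; ATG at 26, stop TAA at 35 → 12 nt; ATG at 47, stop TGA at 71 → 27 nt.
Frame -3: TGG ACG TCG AAG TGA CTG CAT AGA TGC AGA GAT AAG GAG CCC AAA TGT TCC CAT GTA GGA CAC CTG CTT GAT ATA TCA AAG GCC — no ATG→stop ORF.
ORFs ≥ 12 nucleotides: frame -2 2–25 (24 nucleotides), frame -2 26–37 (12 nucleotides), frame -2 47–73 (27 nucleotides). Count = 3.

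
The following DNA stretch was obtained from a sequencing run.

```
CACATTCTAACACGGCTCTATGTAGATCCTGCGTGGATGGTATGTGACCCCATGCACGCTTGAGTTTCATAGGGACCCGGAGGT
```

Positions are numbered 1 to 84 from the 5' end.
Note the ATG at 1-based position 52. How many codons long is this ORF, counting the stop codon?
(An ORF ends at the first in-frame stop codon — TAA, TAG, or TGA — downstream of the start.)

Codons from position 52: ATG (52–54), CAC (55–57), GCT (58–60), TGA (61–63).
TGA is the first in-frame stop; that's 4 codons including the stop.

4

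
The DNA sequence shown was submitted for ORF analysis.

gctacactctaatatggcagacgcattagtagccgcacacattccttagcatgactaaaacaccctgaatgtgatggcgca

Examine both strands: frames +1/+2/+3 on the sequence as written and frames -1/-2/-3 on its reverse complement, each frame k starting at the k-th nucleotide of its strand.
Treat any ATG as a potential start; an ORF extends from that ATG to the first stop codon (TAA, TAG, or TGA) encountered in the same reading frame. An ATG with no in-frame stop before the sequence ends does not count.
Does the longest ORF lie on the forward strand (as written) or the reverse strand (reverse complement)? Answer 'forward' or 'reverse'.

forward

Reverse complement (5'→3'): TGCGCCATCACATTCAGGGTGTTTTAGTCATGCTAAGGAATGTGTGCGGCTACTAATGCGTCTGCCATATTAGAGTGTAGC
Frame +1: GCT ACA CTC TAA TAT GGC AGA CGC ATT AGT AGC CGC ACA CAT TCC TTA GCA TGA CTA AAA CAC CCT GAA TGT GAT GGC GCA — no ATG→stop ORF.
Frame +2: CTA CAC TCT AAT ATG GCA GAC GCA TTA GTA GCC GCA CAC ATT CCT TAG CAT GAC TAA AAC ACC CTG AAT GTG ATG GCG — ATG at 14, stop TAG at 47 → 36 nt.
Frame +3: TAC ACT CTA ATA TGG CAG ACG CAT TAG TAG CCG CAC ACA TTC CTT AGC ATG ACT AAA ACA CCC TGA ATG TGA TGG CGC — ATG at 51, stop TGA at 66 → 18 nt; ATG at 69, stop TGA at 72 → 6 nt.
Frame -1: TGC GCC ATC ACA TTC AGG GTG TTT TAG TCA TGC TAA GGA ATG TGT GCG GCT ACT AAT GCG TCT GCC ATA TTA GAG TGT AGC — no ATG→stop ORF.
Frame -2: GCG CCA TCA CAT TCA GGG TGT TTT AGT CAT GCT AAG GAA TGT GTG CGG CTA CTA ATG CGT CTG CCA TAT TAG AGT GTA — ATG at 56, stop TAG at 71 → 18 nt.
Frame -3: CGC CAT CAC ATT CAG GGT GTT TTA GTC ATG CTA AGG AAT GTG TGC GGC TAC TAA TGC GTC TGC CAT ATT AGA GTG TAG — ATG at 30, stop TAA at 54 → 27 nt.
Forward-strand max 36 nt; reverse-strand max 27 nt. The forward strand has the longer ORF.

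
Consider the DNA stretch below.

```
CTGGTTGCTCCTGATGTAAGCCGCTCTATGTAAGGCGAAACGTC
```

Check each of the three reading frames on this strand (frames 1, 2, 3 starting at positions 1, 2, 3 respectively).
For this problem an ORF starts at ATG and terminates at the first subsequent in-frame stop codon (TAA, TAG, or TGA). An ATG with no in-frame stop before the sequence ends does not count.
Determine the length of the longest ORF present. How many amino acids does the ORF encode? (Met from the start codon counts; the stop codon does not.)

Frame 1: CTG GTT GCT CCT GAT GTA AGC CGC TCT ATG TAA GGC GAA ACG — ATG at 28, stop TAA at 31 → 6 nt.
Frame 2: TGG TTG CTC CTG ATG TAA GCC GCT CTA TGT AAG GCG AAA CGT — ATG at 14, stop TAA at 17 → 6 nt.
Frame 3: GGT TGC TCC TGA TGT AAG CCG CTC TAT GTA AGG CGA AAC GTC — no ATG→stop ORF.
Longest: frame 1, positions 28–33, 6 nt = 2 codons = 1 aa. → 1 amino acids.

1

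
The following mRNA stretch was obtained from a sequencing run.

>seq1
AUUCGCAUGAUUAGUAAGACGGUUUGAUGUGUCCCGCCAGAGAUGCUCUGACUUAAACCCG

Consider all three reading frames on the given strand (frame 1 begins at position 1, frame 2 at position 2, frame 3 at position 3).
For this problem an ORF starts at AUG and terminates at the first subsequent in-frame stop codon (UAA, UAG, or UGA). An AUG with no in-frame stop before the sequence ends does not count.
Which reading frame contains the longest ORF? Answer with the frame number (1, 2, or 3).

3

Frame 1: AUU CGC AUG AUU AGU AAG ACG GUU UGA UGU GUC CCG CCA GAG AUG CUC UGA CUU AAA CCC — AUG at 7, stop UGA at 25 → 21 nt; AUG at 43, stop UGA at 49 → 9 nt.
Frame 2: UUC GCA UGA UUA GUA AGA CGG UUU GAU GUG UCC CGC CAG AGA UGC UCU GAC UUA AAC CCG — no AUG→stop ORF.
Frame 3: UCG CAU GAU UAG UAA GAC GGU UUG AUG UGU CCC GCC AGA GAU GCU CUG ACU UAA ACC — AUG at 27, stop UAA at 54 → 30 nt.
Longest ORF is 30 nt in frame 3 (positions 27–56).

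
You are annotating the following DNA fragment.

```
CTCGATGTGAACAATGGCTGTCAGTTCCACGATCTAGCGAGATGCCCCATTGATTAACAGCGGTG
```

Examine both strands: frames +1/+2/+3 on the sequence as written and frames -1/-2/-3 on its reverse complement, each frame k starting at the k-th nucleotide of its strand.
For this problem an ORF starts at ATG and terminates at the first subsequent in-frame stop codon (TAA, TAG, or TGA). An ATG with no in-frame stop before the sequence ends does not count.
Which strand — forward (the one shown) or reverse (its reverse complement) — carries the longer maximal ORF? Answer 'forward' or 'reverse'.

Reverse complement (5'→3'): CACCGCTGTTAATCAATGGGGCATCTCGCTAGATCGTGGAACTGACAGCCATTGTTCACATCGAG
Frame +1: CTC GAT GTG AAC AAT GGC TGT CAG TTC CAC GAT CTA GCG AGA TGC CCC ATT GAT TAA CAG CGG — no ATG→stop ORF.
Frame +2: TCG ATG TGA ACA ATG GCT GTC AGT TCC ACG ATC TAG CGA GAT GCC CCA TTG ATT AAC AGC GGT — ATG at 5, stop TGA at 8 → 6 nt; ATG at 14, stop TAG at 35 → 24 nt.
Frame +3: CGA TGT GAA CAA TGG CTG TCA GTT CCA CGA TCT AGC GAG ATG CCC CAT TGA TTA ACA GCG GTG — ATG at 42, stop TGA at 51 → 12 nt.
Frame -1: CAC CGC TGT TAA TCA ATG GGG CAT CTC GCT AGA TCG TGG AAC TGA CAG CCA TTG TTC ACA TCG — ATG at 16, stop TGA at 43 → 30 nt.
Frame -2: ACC GCT GTT AAT CAA TGG GGC ATC TCG CTA GAT CGT GGA ACT GAC AGC CAT TGT TCA CAT CGA — no ATG→stop ORF.
Frame -3: CCG CTG TTA ATC AAT GGG GCA TCT CGC TAG ATC GTG GAA CTG ACA GCC ATT GTT CAC ATC GAG — no ATG→stop ORF.
Forward-strand max 24 nt; reverse-strand max 30 nt. The reverse strand has the longer ORF.

reverse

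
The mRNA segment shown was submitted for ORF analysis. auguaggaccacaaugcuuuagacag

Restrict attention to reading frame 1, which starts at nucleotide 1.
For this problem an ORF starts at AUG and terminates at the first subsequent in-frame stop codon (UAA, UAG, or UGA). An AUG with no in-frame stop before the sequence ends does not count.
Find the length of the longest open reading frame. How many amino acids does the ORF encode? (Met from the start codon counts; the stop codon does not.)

Frame 1: AUG UAG GAC CAC AAU GCU UUA GAC — AUG at 1, stop UAG at 4 → 6 nt.
Longest: frame 1, positions 1–6, 6 nt = 2 codons = 1 aa. → 1 amino acids.

1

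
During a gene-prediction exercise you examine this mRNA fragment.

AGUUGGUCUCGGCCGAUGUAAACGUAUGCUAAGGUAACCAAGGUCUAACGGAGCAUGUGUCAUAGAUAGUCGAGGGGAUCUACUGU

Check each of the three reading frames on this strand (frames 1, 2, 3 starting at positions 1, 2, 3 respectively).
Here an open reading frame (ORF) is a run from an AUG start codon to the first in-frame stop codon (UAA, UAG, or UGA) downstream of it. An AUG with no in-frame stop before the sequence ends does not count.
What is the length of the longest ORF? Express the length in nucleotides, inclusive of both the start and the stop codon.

15

Frame 1: AGU UGG UCU CGG CCG AUG UAA ACG UAU GCU AAG GUA ACC AAG GUC UAA CGG AGC AUG UGU CAU AGA UAG UCG AGG GGA UCU ACU — AUG at 16, stop UAA at 19 → 6 nt; AUG at 55, stop UAG at 67 → 15 nt.
Frame 2: GUU GGU CUC GGC CGA UGU AAA CGU AUG CUA AGG UAA CCA AGG UCU AAC GGA GCA UGU GUC AUA GAU AGU CGA GGG GAU CUA CUG — AUG at 26, stop UAA at 35 → 12 nt.
Frame 3: UUG GUC UCG GCC GAU GUA AAC GUA UGC UAA GGU AAC CAA GGU CUA ACG GAG CAU GUG UCA UAG AUA GUC GAG GGG AUC UAC UGU — no AUG→stop ORF.
Longest: frame 1, positions 55–69, 15 nt = 5 codons = 4 aa. → 15 nucleotides.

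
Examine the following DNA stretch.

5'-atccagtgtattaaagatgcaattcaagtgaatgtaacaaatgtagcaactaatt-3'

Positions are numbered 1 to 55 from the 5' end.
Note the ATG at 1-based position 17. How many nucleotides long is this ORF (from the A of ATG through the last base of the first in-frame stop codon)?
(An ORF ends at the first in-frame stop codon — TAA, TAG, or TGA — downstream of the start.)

15

Codons from position 17: ATG (17–19), CAA (20–22), TTC (23–25), AAG (26–28), TGA (29–31).
TGA is the first in-frame stop; ORF spans 17–31, 15 nucleotides.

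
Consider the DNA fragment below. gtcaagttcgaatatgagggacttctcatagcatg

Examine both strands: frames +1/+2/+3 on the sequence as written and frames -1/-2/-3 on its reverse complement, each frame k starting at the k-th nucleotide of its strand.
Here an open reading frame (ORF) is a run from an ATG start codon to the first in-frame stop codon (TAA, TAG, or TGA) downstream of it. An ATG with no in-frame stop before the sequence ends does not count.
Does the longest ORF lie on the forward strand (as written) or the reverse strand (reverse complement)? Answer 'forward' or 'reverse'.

forward

Reverse complement (5'→3'): CATGCTATGAGAAGTCCCTCATATTCGAACTTGAC
Frame +1: GTC AAG TTC GAA TAT GAG GGA CTT CTC ATA GCA — no ATG→stop ORF.
Frame +2: TCA AGT TCG AAT ATG AGG GAC TTC TCA TAG CAT — ATG at 14, stop TAG at 29 → 18 nt.
Frame +3: CAA GTT CGA ATA TGA GGG ACT TCT CAT AGC ATG — no ATG→stop ORF.
Frame -1: CAT GCT ATG AGA AGT CCC TCA TAT TCG AAC TTG — no ATG→stop ORF.
Frame -2: ATG CTA TGA GAA GTC CCT CAT ATT CGA ACT TGA — ATG at 2, stop TGA at 8 → 9 nt.
Frame -3: TGC TAT GAG AAG TCC CTC ATA TTC GAA CTT GAC — no ATG→stop ORF.
Forward-strand max 18 nt; reverse-strand max 9 nt. The forward strand has the longer ORF.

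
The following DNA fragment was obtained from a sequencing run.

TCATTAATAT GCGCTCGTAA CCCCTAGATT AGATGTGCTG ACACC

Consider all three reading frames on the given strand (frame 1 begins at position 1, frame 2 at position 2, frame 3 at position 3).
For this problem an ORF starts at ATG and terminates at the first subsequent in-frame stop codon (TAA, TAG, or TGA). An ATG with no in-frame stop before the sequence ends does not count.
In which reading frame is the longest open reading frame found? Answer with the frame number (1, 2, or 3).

3

Frame 1: TCA TTA ATA TGC GCT CGT AAC CCC TAG ATT AGA TGT GCT GAC ACC — no ATG→stop ORF.
Frame 2: CAT TAA TAT GCG CTC GTA ACC CCT AGA TTA GAT GTG CTG ACA — no ATG→stop ORF.
Frame 3: ATT AAT ATG CGC TCG TAA CCC CTA GAT TAG ATG TGC TGA CAC — ATG at 9, stop TAA at 18 → 12 nt; ATG at 33, stop TGA at 39 → 9 nt.
Longest ORF is 12 nt in frame 3 (positions 9–20).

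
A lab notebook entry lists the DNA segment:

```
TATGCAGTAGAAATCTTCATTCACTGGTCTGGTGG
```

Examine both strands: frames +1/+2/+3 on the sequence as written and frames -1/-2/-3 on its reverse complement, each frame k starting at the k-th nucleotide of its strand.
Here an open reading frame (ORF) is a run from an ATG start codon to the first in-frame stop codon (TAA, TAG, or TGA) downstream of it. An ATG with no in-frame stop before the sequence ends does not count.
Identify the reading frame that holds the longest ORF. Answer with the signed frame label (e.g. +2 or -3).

Reverse complement (5'→3'): CCACCAGACCAGTGAATGAAGATTTCTACTGCATA
Frame +1: TAT GCA GTA GAA ATC TTC ATT CAC TGG TCT GGT — no ATG→stop ORF.
Frame +2: ATG CAG TAG AAA TCT TCA TTC ACT GGT CTG GTG — ATG at 2, stop TAG at 8 → 9 nt.
Frame +3: TGC AGT AGA AAT CTT CAT TCA CTG GTC TGG TGG — no ATG→stop ORF.
Frame -1: CCA CCA GAC CAG TGA ATG AAG ATT TCT ACT GCA — no ATG→stop ORF.
Frame -2: CAC CAG ACC AGT GAA TGA AGA TTT CTA CTG CAT — no ATG→stop ORF.
Frame -3: ACC AGA CCA GTG AAT GAA GAT TTC TAC TGC ATA — no ATG→stop ORF.
Longest ORF is 9 nt in frame +2 (positions 2–10).

+2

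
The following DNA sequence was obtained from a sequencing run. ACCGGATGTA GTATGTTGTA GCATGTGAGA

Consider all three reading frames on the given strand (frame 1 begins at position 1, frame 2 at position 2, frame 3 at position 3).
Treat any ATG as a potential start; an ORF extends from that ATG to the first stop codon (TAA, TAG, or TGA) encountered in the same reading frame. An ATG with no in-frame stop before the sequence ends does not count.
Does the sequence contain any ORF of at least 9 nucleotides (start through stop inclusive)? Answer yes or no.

Frame 1: ACC GGA TGT AGT ATG TTG TAG CAT GTG AGA — ATG at 13, stop TAG at 19 → 9 nt.
Frame 2: CCG GAT GTA GTA TGT TGT AGC ATG TGA — ATG at 23, stop TGA at 26 → 6 nt.
Frame 3: CGG ATG TAG TAT GTT GTA GCA TGT GAG — ATG at 6, stop TAG at 9 → 6 nt.
Frame 1 has an ORF of 9 nucleotides (positions 13–21) ≥ 9, so yes.

yes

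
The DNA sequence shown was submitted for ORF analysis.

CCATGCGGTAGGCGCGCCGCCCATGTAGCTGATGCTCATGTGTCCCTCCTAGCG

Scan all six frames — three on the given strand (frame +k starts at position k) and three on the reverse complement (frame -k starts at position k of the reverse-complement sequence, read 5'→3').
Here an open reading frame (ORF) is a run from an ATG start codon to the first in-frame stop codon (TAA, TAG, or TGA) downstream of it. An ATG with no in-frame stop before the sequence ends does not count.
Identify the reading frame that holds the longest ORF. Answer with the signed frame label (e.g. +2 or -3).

+2

Reverse complement (5'→3'): CGCTAGGAGGGACACATGAGCATCAGCTACATGGGCGGCGCGCCTACCGCATGG
Frame +1: CCA TGC GGT AGG CGC GCC GCC CAT GTA GCT GAT GCT CAT GTG TCC CTC CTA GCG — no ATG→stop ORF.
Frame +2: CAT GCG GTA GGC GCG CCG CCC ATG TAG CTG ATG CTC ATG TGT CCC TCC TAG — ATG at 23, stop TAG at 26 → 6 nt; ATG at 32, stop TAG at 50 → 21 nt; ATG at 38, stop TAG at 50 → 15 nt.
Frame +3: ATG CGG TAG GCG CGC CGC CCA TGT AGC TGA TGC TCA TGT GTC CCT CCT AGC — ATG at 3, stop TAG at 9 → 9 nt.
Frame -1: CGC TAG GAG GGA CAC ATG AGC ATC AGC TAC ATG GGC GGC GCG CCT ACC GCA TGG — no ATG→stop ORF.
Frame -2: GCT AGG AGG GAC ACA TGA GCA TCA GCT ACA TGG GCG GCG CGC CTA CCG CAT — no ATG→stop ORF.
Frame -3: CTA GGA GGG ACA CAT GAG CAT CAG CTA CAT GGG CGG CGC GCC TAC CGC ATG — no ATG→stop ORF.
Longest ORF is 21 nt in frame +2 (positions 32–52).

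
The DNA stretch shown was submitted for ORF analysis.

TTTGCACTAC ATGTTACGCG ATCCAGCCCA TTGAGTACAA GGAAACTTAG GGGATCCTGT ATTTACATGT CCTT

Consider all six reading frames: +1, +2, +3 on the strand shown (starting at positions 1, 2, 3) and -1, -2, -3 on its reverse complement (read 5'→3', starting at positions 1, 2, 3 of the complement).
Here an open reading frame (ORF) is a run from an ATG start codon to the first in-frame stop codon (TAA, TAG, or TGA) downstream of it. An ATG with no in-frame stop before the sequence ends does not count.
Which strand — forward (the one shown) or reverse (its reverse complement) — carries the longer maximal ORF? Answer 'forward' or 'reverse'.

Reverse complement (5'→3'): AAGGACATGTAAATACAGGATCCCCTAAGTTTCCTTGTACTCAATGGGCTGGATCGCGTAACATGTAGTGCAAA
Frame +1: TTT GCA CTA CAT GTT ACG CGA TCC AGC CCA TTG AGT ACA AGG AAA CTT AGG GGA TCC TGT ATT TAC ATG TCC — no ATG→stop ORF.
Frame +2: TTG CAC TAC ATG TTA CGC GAT CCA GCC CAT TGA GTA CAA GGA AAC TTA GGG GAT CCT GTA TTT ACA TGT CCT — ATG at 11, stop TGA at 32 → 24 nt.
Frame +3: TGC ACT ACA TGT TAC GCG ATC CAG CCC ATT GAG TAC AAG GAA ACT TAG GGG ATC CTG TAT TTA CAT GTC CTT — no ATG→stop ORF.
Frame -1: AAG GAC ATG TAA ATA CAG GAT CCC CTA AGT TTC CTT GTA CTC AAT GGG CTG GAT CGC GTA ACA TGT AGT GCA — ATG at 7, stop TAA at 10 → 6 nt.
Frame -2: AGG ACA TGT AAA TAC AGG ATC CCC TAA GTT TCC TTG TAC TCA ATG GGC TGG ATC GCG TAA CAT GTA GTG CAA — ATG at 44, stop TAA at 59 → 18 nt.
Frame -3: GGA CAT GTA AAT ACA GGA TCC CCT AAG TTT CCT TGT ACT CAA TGG GCT GGA TCG CGT AAC ATG TAG TGC AAA — ATG at 63, stop TAG at 66 → 6 nt.
Forward-strand max 24 nt; reverse-strand max 18 nt. The forward strand has the longer ORF.

forward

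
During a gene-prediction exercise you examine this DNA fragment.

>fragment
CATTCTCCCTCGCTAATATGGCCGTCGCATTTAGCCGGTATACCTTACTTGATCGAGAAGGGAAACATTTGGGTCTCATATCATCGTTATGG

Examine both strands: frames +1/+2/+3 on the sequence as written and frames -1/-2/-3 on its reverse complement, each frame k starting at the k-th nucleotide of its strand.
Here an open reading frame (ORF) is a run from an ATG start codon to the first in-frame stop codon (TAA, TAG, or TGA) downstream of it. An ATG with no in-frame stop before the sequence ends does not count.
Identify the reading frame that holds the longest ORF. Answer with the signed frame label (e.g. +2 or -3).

-1

Reverse complement (5'→3'): CCATAACGATGATATGAGACCCAAATGTTTCCCTTCTCGATCAAGTAAGGTATACCGGCTAAATGCGACGGCCATATTAGCGAGGGAGAATG
Frame +1: CAT TCT CCC TCG CTA ATA TGG CCG TCG CAT TTA GCC GGT ATA CCT TAC TTG ATC GAG AAG GGA AAC ATT TGG GTC TCA TAT CAT CGT TAT — no ATG→stop ORF.
Frame +2: ATT CTC CCT CGC TAA TAT GGC CGT CGC ATT TAG CCG GTA TAC CTT ACT TGA TCG AGA AGG GAA ACA TTT GGG TCT CAT ATC ATC GTT ATG — no ATG→stop ORF.
Frame +3: TTC TCC CTC GCT AAT ATG GCC GTC GCA TTT AGC CGG TAT ACC TTA CTT GAT CGA GAA GGG AAA CAT TTG GGT CTC ATA TCA TCG TTA TGG — no ATG→stop ORF.
Frame -1: CCA TAA CGA TGA TAT GAG ACC CAA ATG TTT CCC TTC TCG ATC AAG TAA GGT ATA CCG GCT AAA TGC GAC GGC CAT ATT AGC GAG GGA GAA — ATG at 25, stop TAA at 46 → 24 nt.
Frame -2: CAT AAC GAT GAT ATG AGA CCC AAA TGT TTC CCT TCT CGA TCA AGT AAG GTA TAC CGG CTA AAT GCG ACG GCC ATA TTA GCG AGG GAG AAT — no ATG→stop ORF.
Frame -3: ATA ACG ATG ATA TGA GAC CCA AAT GTT TCC CTT CTC GAT CAA GTA AGG TAT ACC GGC TAA ATG CGA CGG CCA TAT TAG CGA GGG AGA ATG — ATG at 9, stop TGA at 15 → 9 nt; ATG at 63, stop TAG at 78 → 18 nt.
Longest ORF is 24 nt in frame -1 (positions 25–48).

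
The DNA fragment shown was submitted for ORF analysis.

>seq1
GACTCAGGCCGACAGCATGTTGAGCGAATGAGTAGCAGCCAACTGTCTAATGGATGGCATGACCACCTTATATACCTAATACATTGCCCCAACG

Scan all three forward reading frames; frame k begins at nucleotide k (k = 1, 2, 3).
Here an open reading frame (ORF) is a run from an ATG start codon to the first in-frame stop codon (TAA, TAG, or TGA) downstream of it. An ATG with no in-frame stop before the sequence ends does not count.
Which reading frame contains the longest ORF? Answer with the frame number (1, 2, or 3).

Frame 1: GAC TCA GGC CGA CAG CAT GTT GAG CGA ATG AGT AGC AGC CAA CTG TCT AAT GGA TGG CAT GAC CAC CTT ATA TAC CTA ATA CAT TGC CCC AAC — no ATG→stop ORF.
Frame 2: ACT CAG GCC GAC AGC ATG TTG AGC GAA TGA GTA GCA GCC AAC TGT CTA ATG GAT GGC ATG ACC ACC TTA TAT ACC TAA TAC ATT GCC CCA ACG — ATG at 17, stop TGA at 29 → 15 nt; ATG at 50, stop TAA at 77 → 30 nt; ATG at 59, stop TAA at 77 → 21 nt.
Frame 3: CTC AGG CCG ACA GCA TGT TGA GCG AAT GAG TAG CAG CCA ACT GTC TAA TGG ATG GCA TGA CCA CCT TAT ATA CCT AAT ACA TTG CCC CAA — ATG at 54, stop TGA at 60 → 9 nt.
Longest ORF is 30 nt in frame 2 (positions 50–79).

2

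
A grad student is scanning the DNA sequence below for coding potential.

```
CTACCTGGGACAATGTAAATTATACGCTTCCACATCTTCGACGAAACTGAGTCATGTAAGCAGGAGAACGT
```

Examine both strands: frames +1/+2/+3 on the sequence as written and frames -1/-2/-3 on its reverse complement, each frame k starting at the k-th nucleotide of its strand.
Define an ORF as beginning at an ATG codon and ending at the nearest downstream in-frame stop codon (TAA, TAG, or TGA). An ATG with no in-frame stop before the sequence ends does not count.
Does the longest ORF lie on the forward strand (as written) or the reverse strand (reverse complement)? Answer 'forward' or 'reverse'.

Reverse complement (5'→3'): ACGTTCTCCTGCTTACATGACTCAGTTTCGTCGAAGATGTGGAAGCGTATAATTTACATTGTCCCAGGTAG
Frame +1: CTA CCT GGG ACA ATG TAA ATT ATA CGC TTC CAC ATC TTC GAC GAA ACT GAG TCA TGT AAG CAG GAG AAC — ATG at 13, stop TAA at 16 → 6 nt.
Frame +2: TAC CTG GGA CAA TGT AAA TTA TAC GCT TCC ACA TCT TCG ACG AAA CTG AGT CAT GTA AGC AGG AGA ACG — no ATG→stop ORF.
Frame +3: ACC TGG GAC AAT GTA AAT TAT ACG CTT CCA CAT CTT CGA CGA AAC TGA GTC ATG TAA GCA GGA GAA CGT — ATG at 54, stop TAA at 57 → 6 nt.
Frame -1: ACG TTC TCC TGC TTA CAT GAC TCA GTT TCG TCG AAG ATG TGG AAG CGT ATA ATT TAC ATT GTC CCA GGT — no ATG→stop ORF.
Frame -2: CGT TCT CCT GCT TAC ATG ACT CAG TTT CGT CGA AGA TGT GGA AGC GTA TAA TTT ACA TTG TCC CAG GTA — ATG at 17, stop TAA at 50 → 36 nt.
Frame -3: GTT CTC CTG CTT ACA TGA CTC AGT TTC GTC GAA GAT GTG GAA GCG TAT AAT TTA CAT TGT CCC AGG TAG — no ATG→stop ORF.
Forward-strand max 6 nt; reverse-strand max 36 nt. The reverse strand has the longer ORF.

reverse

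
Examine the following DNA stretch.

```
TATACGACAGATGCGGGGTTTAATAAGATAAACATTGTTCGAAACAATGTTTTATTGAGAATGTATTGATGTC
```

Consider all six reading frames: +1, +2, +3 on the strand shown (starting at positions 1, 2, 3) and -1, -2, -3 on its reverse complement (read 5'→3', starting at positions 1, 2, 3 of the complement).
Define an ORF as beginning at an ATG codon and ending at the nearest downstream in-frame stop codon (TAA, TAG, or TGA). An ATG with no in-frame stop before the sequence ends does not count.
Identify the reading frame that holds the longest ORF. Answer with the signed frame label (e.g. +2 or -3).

Reverse complement (5'→3'): GACATCAATACATTCTCAATAAAACATTGTTTCGAACAATGTTTATCTTATTAAACCCCGCATCTGTCGTATA
Frame +1: TAT ACG ACA GAT GCG GGG TTT AAT AAG ATA AAC ATT GTT CGA AAC AAT GTT TTA TTG AGA ATG TAT TGA TGT — ATG at 61, stop TGA at 67 → 9 nt.
Frame +2: ATA CGA CAG ATG CGG GGT TTA ATA AGA TAA ACA TTG TTC GAA ACA ATG TTT TAT TGA GAA TGT ATT GAT GTC — ATG at 11, stop TAA at 29 → 21 nt; ATG at 47, stop TGA at 56 → 12 nt.
Frame +3: TAC GAC AGA TGC GGG GTT TAA TAA GAT AAA CAT TGT TCG AAA CAA TGT TTT ATT GAG AAT GTA TTG ATG — no ATG→stop ORF.
Frame -1: GAC ATC AAT ACA TTC TCA ATA AAA CAT TGT TTC GAA CAA TGT TTA TCT TAT TAA ACC CCG CAT CTG TCG TAT — no ATG→stop ORF.
Frame -2: ACA TCA ATA CAT TCT CAA TAA AAC ATT GTT TCG AAC AAT GTT TAT CTT ATT AAA CCC CGC ATC TGT CGT ATA — no ATG→stop ORF.
Frame -3: CAT CAA TAC ATT CTC AAT AAA ACA TTG TTT CGA ACA ATG TTT ATC TTA TTA AAC CCC GCA TCT GTC GTA — no ATG→stop ORF.
Longest ORF is 21 nt in frame +2 (positions 11–31).

+2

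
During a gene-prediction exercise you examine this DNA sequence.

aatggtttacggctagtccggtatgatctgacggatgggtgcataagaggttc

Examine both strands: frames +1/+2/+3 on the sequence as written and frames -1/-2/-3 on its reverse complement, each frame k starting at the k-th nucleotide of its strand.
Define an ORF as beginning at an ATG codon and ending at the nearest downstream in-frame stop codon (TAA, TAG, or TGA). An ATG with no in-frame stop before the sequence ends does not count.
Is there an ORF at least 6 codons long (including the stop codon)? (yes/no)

Reverse complement (5'→3'): GAACCTCTTATGCACCCATCCGTCAGATCATACCGGACTAGCCGTAAACCATT
Frame +1: AAT GGT TTA CGG CTA GTC CGG TAT GAT CTG ACG GAT GGG TGC ATA AGA GGT — no ATG→stop ORF.
Frame +2: ATG GTT TAC GGC TAG TCC GGT ATG ATC TGA CGG ATG GGT GCA TAA GAG GTT — ATG at 2, stop TAG at 14 → 15 nt; ATG at 23, stop TGA at 29 → 9 nt; ATG at 35, stop TAA at 44 → 12 nt.
Frame +3: TGG TTT ACG GCT AGT CCG GTA TGA TCT GAC GGA TGG GTG CAT AAG AGG TTC — no ATG→stop ORF.
Frame -1: GAA CCT CTT ATG CAC CCA TCC GTC AGA TCA TAC CGG ACT AGC CGT AAA CCA — no ATG→stop ORF.
Frame -2: AAC CTC TTA TGC ACC CAT CCG TCA GAT CAT ACC GGA CTA GCC GTA AAC CAT — no ATG→stop ORF.
Frame -3: ACC TCT TAT GCA CCC ATC CGT CAG ATC ATA CCG GAC TAG CCG TAA ACC ATT — no ATG→stop ORF.
Largest ORF found is 5 codons < 6, so no.

no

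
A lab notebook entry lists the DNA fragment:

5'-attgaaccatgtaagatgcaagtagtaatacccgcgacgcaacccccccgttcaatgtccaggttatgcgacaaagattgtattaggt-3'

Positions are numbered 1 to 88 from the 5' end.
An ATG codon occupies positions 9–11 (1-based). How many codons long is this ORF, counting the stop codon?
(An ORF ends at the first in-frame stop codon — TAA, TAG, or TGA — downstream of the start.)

2

Codons from position 9: ATG (9–11), TAA (12–14).
TAA is the first in-frame stop; that's 2 codons including the stop.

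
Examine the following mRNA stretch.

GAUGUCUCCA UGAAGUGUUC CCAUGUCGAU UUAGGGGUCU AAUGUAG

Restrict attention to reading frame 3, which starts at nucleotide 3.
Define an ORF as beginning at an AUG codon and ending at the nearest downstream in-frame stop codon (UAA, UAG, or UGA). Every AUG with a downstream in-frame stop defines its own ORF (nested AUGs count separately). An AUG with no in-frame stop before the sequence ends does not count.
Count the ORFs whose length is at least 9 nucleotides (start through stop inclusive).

Frame 3: UGU CUC CAU GAA GUG UUC CCA UGU CGA UUU AGG GGU CUA AUG UAG — AUG at 42, stop UAG at 45 → 6 nt.
No ORF reaches 9 nucleotides. Count = 0.

0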